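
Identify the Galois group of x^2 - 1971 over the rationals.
Gal(K/Q) = Z/2Z (cyclic of order 2)

x^2 - 1971 is irreducible over Q since 1971 is not a rational square. The splitting field Q(sqrt(1971)) has degree 2 over Q, and its unique nontrivial automorphism is sqrt(1971) ↦ -sqrt(1971). Hence Gal(Q(sqrt(1971))/Q) = Z/2Z.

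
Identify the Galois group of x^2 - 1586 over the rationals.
Gal(K/Q) = Z/2Z (cyclic of order 2)

x^2 - 1586 is irreducible over Q since 1586 is not a rational square. The splitting field Q(sqrt(1586)) has degree 2 over Q, and its unique nontrivial automorphism is sqrt(1586) ↦ -sqrt(1586). Hence Gal(Q(sqrt(1586))/Q) = Z/2Z.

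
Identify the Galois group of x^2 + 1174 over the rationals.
Gal(K/Q) = Z/2Z (cyclic of order 2)

x^2 + 1174 is irreducible over Q since -1174 is not a rational square. The splitting field Q(sqrt(-1174)) has degree 2 over Q, and its unique nontrivial automorphism is sqrt(-1174) ↦ -sqrt(-1174). Hence Gal(Q(sqrt(-1174))/Q) = Z/2Z.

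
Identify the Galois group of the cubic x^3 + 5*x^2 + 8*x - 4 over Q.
Gal(K/Q) = S_3 (symmetric group of order 6)

Compute the discriminant of x^3 + (5)*x^2 + (8)*x + (-4): Δ = -1760. Since Δ is not a rational square, the Galois group is not contained in A_3; it must be the full S_3 (irreducibility of the cubic rules out anything smaller).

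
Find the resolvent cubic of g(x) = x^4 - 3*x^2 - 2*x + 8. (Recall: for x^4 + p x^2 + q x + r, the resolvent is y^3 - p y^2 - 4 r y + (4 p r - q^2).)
h(y) = y^3 + 3*y^2 - 32*y - 100

Identify coefficients: p = -3, q = -2, r = 8.
Plug into h(y) = y^3 - p y^2 - 4 r y + (4 p r - q^2):
  h(y) = y^3 - (-3) y^2 - 4*(8) y + (4*(-3)*(8) - (-2)^2)
       = y^3 + (3) y^2 + (-32) y + (-100).
Simplifying: h(y) = y^3 + 3*y^2 - 32*y - 100.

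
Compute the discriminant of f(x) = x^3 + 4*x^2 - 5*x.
Δ = 900

For x^3 + a x^2 + b x + c the discriminant is Δ = 18 a b c - 4 a^3 c + a^2 b^2 - 4 b^3 - 27 c^2.
Plug a = 4, b = -5, c = 0:
  18*(4)*(-5)*(0) - 4*(4)^3*(0) + (4)^2*(-5)^2 - 4*(-5)^3 - 27*(0)^2
  = 0 + (0) + 400 + (500) + (0)
  = 900.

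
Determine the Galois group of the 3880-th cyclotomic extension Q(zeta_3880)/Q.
|Gal(Q(zeta_3880)/Q)| = phi(3880) = 1536; group ≅ (Z/3880Z)^* ≅ Z/2Z × Z/2Z × Z/4Z × Z/96Z

The n-th cyclotomic polynomial Φ_3880(x) is the minimal polynomial of zeta_3880 over Q and has degree phi(3880) = 1536. So Q(zeta_3880) is a degree-1536 Galois extension with Galois group (Z/3880Z)^*. By CRT, (Z/3880Z)^* ≅ (Z/8Z)^* × (Z/5Z)^* × (Z/97Z)^*. Each prime-power unit group is (Z/8Z)^* ≅ Z/2Z × Z/2Z; (Z/5Z)^* ≅ Z/4Z; (Z/97Z)^* ≅ Z/96Z. Hence Gal(Q(zeta_3880)/Q) ≅ Z/2Z × Z/2Z × Z/4Z × Z/96Z.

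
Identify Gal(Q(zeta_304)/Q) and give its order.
|Gal(Q(zeta_304)/Q)| = phi(304) = 144; group ≅ (Z/304Z)^* ≅ Z/2Z × Z/4Z × Z/18Z

The n-th cyclotomic polynomial Φ_304(x) is the minimal polynomial of zeta_304 over Q and has degree phi(304) = 144. So Q(zeta_304) is a degree-144 Galois extension with Galois group (Z/304Z)^*. By CRT, (Z/304Z)^* ≅ (Z/16Z)^* × (Z/19Z)^*. Each prime-power unit group is (Z/16Z)^* ≅ Z/2Z × Z/4Z; (Z/19Z)^* ≅ Z/18Z. Hence Gal(Q(zeta_304)/Q) ≅ Z/2Z × Z/4Z × Z/18Z.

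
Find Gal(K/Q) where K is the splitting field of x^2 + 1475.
Gal(K/Q) = Z/2Z (cyclic of order 2)

x^2 + 1475 is irreducible over Q since -1475 is not a rational square. The splitting field Q(sqrt(-1475)) has degree 2 over Q, and its unique nontrivial automorphism is sqrt(-1475) ↦ -sqrt(-1475). Hence Gal(Q(sqrt(-1475))/Q) = Z/2Z.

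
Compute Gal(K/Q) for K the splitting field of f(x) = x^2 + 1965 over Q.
Gal(K/Q) = Z/2Z (cyclic of order 2)

x^2 + 1965 is irreducible over Q since -1965 is not a rational square. The splitting field Q(sqrt(-1965)) has degree 2 over Q, and its unique nontrivial automorphism is sqrt(-1965) ↦ -sqrt(-1965). Hence Gal(Q(sqrt(-1965))/Q) = Z/2Z.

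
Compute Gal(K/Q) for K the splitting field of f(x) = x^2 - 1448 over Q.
Gal(K/Q) = Z/2Z (cyclic of order 2)

x^2 - 1448 is irreducible over Q since 1448 is not a rational square. The splitting field Q(sqrt(1448)) has degree 2 over Q, and its unique nontrivial automorphism is sqrt(1448) ↦ -sqrt(1448). Hence Gal(Q(sqrt(1448))/Q) = Z/2Z.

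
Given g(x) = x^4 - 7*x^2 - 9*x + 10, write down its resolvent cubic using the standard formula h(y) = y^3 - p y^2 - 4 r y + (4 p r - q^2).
h(y) = y^3 + 7*y^2 - 40*y - 361

Identify coefficients: p = -7, q = -9, r = 10.
Plug into h(y) = y^3 - p y^2 - 4 r y + (4 p r - q^2):
  h(y) = y^3 - (-7) y^2 - 4*(10) y + (4*(-7)*(10) - (-9)^2)
       = y^3 + (7) y^2 + (-40) y + (-361).
Simplifying: h(y) = y^3 + 7*y^2 - 40*y - 361.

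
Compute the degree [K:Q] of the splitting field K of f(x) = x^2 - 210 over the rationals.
[K:Q] = 2

The polynomial x^2 - 210 is irreducible over Q since 210 is not a perfect square. Its splitting field is Q(sqrt(210)), which has degree 2 over Q.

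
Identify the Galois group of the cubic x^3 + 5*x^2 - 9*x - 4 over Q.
Gal(K/Q) = S_3 (symmetric group of order 6)

Compute the discriminant of x^3 + (5)*x^2 + (-9)*x + (-4): Δ = 9749. Since Δ is not a rational square, the Galois group is not contained in A_3; it must be the full S_3 (irreducibility of the cubic rules out anything smaller).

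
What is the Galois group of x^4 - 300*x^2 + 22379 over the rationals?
Gal(K/Q) = V_4 (Klein four-group, Z/2Z × Z/2Z)

f factors as (x^2 - 139)(x^2 - 161), so the splitting field is K = Q(sqrt(139), sqrt(161)). The elements 139, 161, 22379 are all non-squares in Q, so sqrt(139) and sqrt(161) generate independent quadratic extensions. Thus [K:Q] = 4 and Gal(K/Q) is generated by the two order-2 automorphisms sqrt(139) ↦ -sqrt(139) and sqrt(161) ↦ -sqrt(161), giving V_4.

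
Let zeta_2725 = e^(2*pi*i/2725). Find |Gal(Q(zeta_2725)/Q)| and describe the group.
|Gal(Q(zeta_2725)/Q)| = phi(2725) = 2160; group ≅ (Z/2725Z)^* ≅ Z/20Z × Z/108Z

The n-th cyclotomic polynomial Φ_2725(x) is the minimal polynomial of zeta_2725 over Q and has degree phi(2725) = 2160. So Q(zeta_2725) is a degree-2160 Galois extension with Galois group (Z/2725Z)^*. By CRT, (Z/2725Z)^* ≅ (Z/25Z)^* × (Z/109Z)^*. Each prime-power unit group is (Z/25Z)^* ≅ Z/20Z; (Z/109Z)^* ≅ Z/108Z. Hence Gal(Q(zeta_2725)/Q) ≅ Z/20Z × Z/108Z.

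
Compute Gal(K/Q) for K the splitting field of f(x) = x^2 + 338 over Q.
Gal(K/Q) = Z/2Z (cyclic of order 2)

x^2 + 338 is irreducible over Q since -338 is not a rational square. The splitting field Q(sqrt(-338)) has degree 2 over Q, and its unique nontrivial automorphism is sqrt(-338) ↦ -sqrt(-338). Hence Gal(Q(sqrt(-338))/Q) = Z/2Z.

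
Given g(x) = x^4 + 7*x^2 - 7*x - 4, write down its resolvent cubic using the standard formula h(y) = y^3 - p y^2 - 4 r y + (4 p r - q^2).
h(y) = y^3 - 7*y^2 + 16*y - 161

Identify coefficients: p = 7, q = -7, r = -4.
Plug into h(y) = y^3 - p y^2 - 4 r y + (4 p r - q^2):
  h(y) = y^3 - (7) y^2 - 4*(-4) y + (4*(7)*(-4) - (-7)^2)
       = y^3 + (-7) y^2 + (16) y + (-161).
Simplifying: h(y) = y^3 - 7*y^2 + 16*y - 161.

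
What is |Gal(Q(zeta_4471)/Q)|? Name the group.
|Gal(Q(zeta_4471)/Q)| = phi(4471) = 4192; group ≅ (Z/4471Z)^* ≅ Z/16Z × Z/262Z

The n-th cyclotomic polynomial Φ_4471(x) is the minimal polynomial of zeta_4471 over Q and has degree phi(4471) = 4192. So Q(zeta_4471) is a degree-4192 Galois extension with Galois group (Z/4471Z)^*. By CRT, (Z/4471Z)^* ≅ (Z/17Z)^* × (Z/263Z)^*. Each prime-power unit group is (Z/17Z)^* ≅ Z/16Z; (Z/263Z)^* ≅ Z/262Z. Hence Gal(Q(zeta_4471)/Q) ≅ Z/16Z × Z/262Z.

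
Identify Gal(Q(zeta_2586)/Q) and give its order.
|Gal(Q(zeta_2586)/Q)| = phi(2586) = 860; group ≅ (Z/2586Z)^* ≅ Z/2Z × Z/430Z

The n-th cyclotomic polynomial Φ_2586(x) is the minimal polynomial of zeta_2586 over Q and has degree phi(2586) = 860. So Q(zeta_2586) is a degree-860 Galois extension with Galois group (Z/2586Z)^*. By CRT, (Z/2586Z)^* ≅ (Z/2Z)^* × (Z/3Z)^* × (Z/431Z)^*. Each prime-power unit group is (Z/2Z)^* ≅ trivial group (order 1); (Z/3Z)^* ≅ Z/2Z; (Z/431Z)^* ≅ Z/430Z. Hence Gal(Q(zeta_2586)/Q) ≅ Z/2Z × Z/430Z.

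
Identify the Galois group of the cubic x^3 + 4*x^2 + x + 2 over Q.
Gal(K/Q) = S_3 (symmetric group of order 6)

Compute the discriminant of x^3 + (4)*x^2 + (1)*x + (2): Δ = -464. Since Δ is not a rational square, the Galois group is not contained in A_3; it must be the full S_3 (irreducibility of the cubic rules out anything smaller).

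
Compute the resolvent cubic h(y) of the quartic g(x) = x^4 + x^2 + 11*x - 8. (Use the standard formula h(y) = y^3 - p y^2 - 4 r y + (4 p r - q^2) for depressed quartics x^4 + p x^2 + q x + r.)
h(y) = y^3 - y^2 + 32*y - 153

Identify coefficients: p = 1, q = 11, r = -8.
Plug into h(y) = y^3 - p y^2 - 4 r y + (4 p r - q^2):
  h(y) = y^3 - (1) y^2 - 4*(-8) y + (4*(1)*(-8) - (11)^2)
       = y^3 + (-1) y^2 + (32) y + (-153).
Simplifying: h(y) = y^3 - y^2 + 32*y - 153.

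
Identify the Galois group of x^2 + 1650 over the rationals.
Gal(K/Q) = Z/2Z (cyclic of order 2)

x^2 + 1650 is irreducible over Q since -1650 is not a rational square. The splitting field Q(sqrt(-1650)) has degree 2 over Q, and its unique nontrivial automorphism is sqrt(-1650) ↦ -sqrt(-1650). Hence Gal(Q(sqrt(-1650))/Q) = Z/2Z.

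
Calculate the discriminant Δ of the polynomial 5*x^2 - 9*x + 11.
Δ = -139

For a quadratic a x^2 + b x + c the discriminant is Δ = b^2 - 4ac = (-9)^2 - 4*(5)*(11) = 81 - (220) = -139.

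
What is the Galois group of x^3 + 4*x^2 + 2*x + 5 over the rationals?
Gal(K/Q) = S_3 (symmetric group of order 6)

Compute the discriminant of x^3 + (4)*x^2 + (2)*x + (5): Δ = -1203. Since Δ is not a rational square, the Galois group is not contained in A_3; it must be the full S_3 (irreducibility of the cubic rules out anything smaller).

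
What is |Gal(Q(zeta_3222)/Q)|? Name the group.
|Gal(Q(zeta_3222)/Q)| = phi(3222) = 1068; group ≅ (Z/3222Z)^* ≅ Z/6Z × Z/178Z

The n-th cyclotomic polynomial Φ_3222(x) is the minimal polynomial of zeta_3222 over Q and has degree phi(3222) = 1068. So Q(zeta_3222) is a degree-1068 Galois extension with Galois group (Z/3222Z)^*. By CRT, (Z/3222Z)^* ≅ (Z/2Z)^* × (Z/9Z)^* × (Z/179Z)^*. Each prime-power unit group is (Z/2Z)^* ≅ trivial group (order 1); (Z/9Z)^* ≅ Z/6Z; (Z/179Z)^* ≅ Z/178Z. Hence Gal(Q(zeta_3222)/Q) ≅ Z/6Z × Z/178Z.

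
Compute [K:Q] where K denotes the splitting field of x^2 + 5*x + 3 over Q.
[K:Q] = 2

The discriminant of x^2 + (5)*x + (3) is b^2 - 4c = 25 - (12) = 13. Since 13 is not a perfect square in Q, the polynomial is irreducible over Q. Its two roots generate a degree-2 extension, so [K:Q] = 2.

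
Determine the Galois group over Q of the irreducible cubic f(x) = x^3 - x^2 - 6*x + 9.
Gal(K/Q) = S_3 (symmetric group of order 6)

Compute the discriminant of x^3 + (-1)*x^2 + (-6)*x + (9): Δ = -279. Since Δ is not a rational square, the Galois group is not contained in A_3; it must be the full S_3 (irreducibility of the cubic rules out anything smaller).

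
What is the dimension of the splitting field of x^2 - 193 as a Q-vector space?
[K:Q] = 2

The polynomial x^2 - 193 is irreducible over Q since 193 is not a perfect square. Its splitting field is Q(sqrt(193)), which has degree 2 over Q.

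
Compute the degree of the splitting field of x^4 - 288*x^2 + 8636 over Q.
[K:Q] = 4

f factors as (x^2 - 34)(x^2 - 254); the splitting field is K = Q(sqrt(34), sqrt(254)). Since 34, 254, and 8636 are all non-squares in Q, the three subfields Q(sqrt(34)), Q(sqrt(254)), Q(sqrt(8636)) are distinct degree-2 extensions, so [K:Q] = 4 (Klein four Galois group).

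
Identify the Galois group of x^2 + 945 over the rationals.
Gal(K/Q) = Z/2Z (cyclic of order 2)

x^2 + 945 is irreducible over Q since -945 is not a rational square. The splitting field Q(sqrt(-945)) has degree 2 over Q, and its unique nontrivial automorphism is sqrt(-945) ↦ -sqrt(-945). Hence Gal(Q(sqrt(-945))/Q) = Z/2Z.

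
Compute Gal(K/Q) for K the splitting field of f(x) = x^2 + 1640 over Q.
Gal(K/Q) = Z/2Z (cyclic of order 2)

x^2 + 1640 is irreducible over Q since -1640 is not a rational square. The splitting field Q(sqrt(-1640)) has degree 2 over Q, and its unique nontrivial automorphism is sqrt(-1640) ↦ -sqrt(-1640). Hence Gal(Q(sqrt(-1640))/Q) = Z/2Z.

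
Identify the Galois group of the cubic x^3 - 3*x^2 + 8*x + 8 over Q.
Gal(K/Q) = S_3 (symmetric group of order 6)

Compute the discriminant of x^3 + (-3)*x^2 + (8)*x + (8): Δ = -5792. Since Δ is not a rational square, the Galois group is not contained in A_3; it must be the full S_3 (irreducibility of the cubic rules out anything smaller).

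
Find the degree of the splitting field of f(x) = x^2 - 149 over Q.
[K:Q] = 2

The polynomial x^2 - 149 is irreducible over Q since 149 is not a perfect square. Its splitting field is Q(sqrt(149)), which has degree 2 over Q.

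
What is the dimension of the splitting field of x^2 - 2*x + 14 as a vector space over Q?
[K:Q] = 2

The discriminant of x^2 + (-2)*x + (14) is b^2 - 4c = 4 - (56) = -52. Since -52 is not a perfect square in Q, the polynomial is irreducible over Q. Its two roots generate a degree-2 extension, so [K:Q] = 2.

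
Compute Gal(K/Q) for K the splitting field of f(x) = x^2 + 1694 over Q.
Gal(K/Q) = Z/2Z (cyclic of order 2)

x^2 + 1694 is irreducible over Q since -1694 is not a rational square. The splitting field Q(sqrt(-1694)) has degree 2 over Q, and its unique nontrivial automorphism is sqrt(-1694) ↦ -sqrt(-1694). Hence Gal(Q(sqrt(-1694))/Q) = Z/2Z.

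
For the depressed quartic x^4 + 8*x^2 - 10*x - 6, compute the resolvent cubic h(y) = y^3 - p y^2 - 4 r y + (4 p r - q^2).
h(y) = y^3 - 8*y^2 + 24*y - 292

Identify coefficients: p = 8, q = -10, r = -6.
Plug into h(y) = y^3 - p y^2 - 4 r y + (4 p r - q^2):
  h(y) = y^3 - (8) y^2 - 4*(-6) y + (4*(8)*(-6) - (-10)^2)
       = y^3 + (-8) y^2 + (24) y + (-292).
Simplifying: h(y) = y^3 - 8*y^2 + 24*y - 292.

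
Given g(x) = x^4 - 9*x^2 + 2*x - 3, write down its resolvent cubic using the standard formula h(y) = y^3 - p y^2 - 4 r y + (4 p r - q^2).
h(y) = y^3 + 9*y^2 + 12*y + 104

Identify coefficients: p = -9, q = 2, r = -3.
Plug into h(y) = y^3 - p y^2 - 4 r y + (4 p r - q^2):
  h(y) = y^3 - (-9) y^2 - 4*(-3) y + (4*(-9)*(-3) - (2)^2)
       = y^3 + (9) y^2 + (12) y + (104).
Simplifying: h(y) = y^3 + 9*y^2 + 12*y + 104.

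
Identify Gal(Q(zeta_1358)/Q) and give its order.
|Gal(Q(zeta_1358)/Q)| = phi(1358) = 576; group ≅ (Z/1358Z)^* ≅ Z/6Z × Z/96Z

The n-th cyclotomic polynomial Φ_1358(x) is the minimal polynomial of zeta_1358 over Q and has degree phi(1358) = 576. So Q(zeta_1358) is a degree-576 Galois extension with Galois group (Z/1358Z)^*. By CRT, (Z/1358Z)^* ≅ (Z/2Z)^* × (Z/7Z)^* × (Z/97Z)^*. Each prime-power unit group is (Z/2Z)^* ≅ trivial group (order 1); (Z/7Z)^* ≅ Z/6Z; (Z/97Z)^* ≅ Z/96Z. Hence Gal(Q(zeta_1358)/Q) ≅ Z/6Z × Z/96Z.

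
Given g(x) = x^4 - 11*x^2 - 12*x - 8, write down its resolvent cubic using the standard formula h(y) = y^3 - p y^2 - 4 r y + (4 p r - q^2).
h(y) = y^3 + 11*y^2 + 32*y + 208

Identify coefficients: p = -11, q = -12, r = -8.
Plug into h(y) = y^3 - p y^2 - 4 r y + (4 p r - q^2):
  h(y) = y^3 - (-11) y^2 - 4*(-8) y + (4*(-11)*(-8) - (-12)^2)
       = y^3 + (11) y^2 + (32) y + (208).
Simplifying: h(y) = y^3 + 11*y^2 + 32*y + 208.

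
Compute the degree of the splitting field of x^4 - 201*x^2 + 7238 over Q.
[K:Q] = 4

f factors as (x^2 - 47)(x^2 - 154); the splitting field is K = Q(sqrt(47), sqrt(154)). Since 47, 154, and 7238 are all non-squares in Q, the three subfields Q(sqrt(47)), Q(sqrt(154)), Q(sqrt(7238)) are distinct degree-2 extensions, so [K:Q] = 4 (Klein four Galois group).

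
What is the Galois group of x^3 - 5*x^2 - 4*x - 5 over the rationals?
Gal(K/Q) = S_3 (symmetric group of order 6)

Compute the discriminant of x^3 + (-5)*x^2 + (-4)*x + (-5): Δ = -4319. Since Δ is not a rational square, the Galois group is not contained in A_3; it must be the full S_3 (irreducibility of the cubic rules out anything smaller).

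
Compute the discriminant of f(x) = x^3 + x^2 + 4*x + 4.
Δ = -400

For x^3 + a x^2 + b x + c the discriminant is Δ = 18 a b c - 4 a^3 c + a^2 b^2 - 4 b^3 - 27 c^2.
Plug a = 1, b = 4, c = 4:
  18*(1)*(4)*(4) - 4*(1)^3*(4) + (1)^2*(4)^2 - 4*(4)^3 - 27*(4)^2
  = 288 + (-16) + 16 + (-256) + (-432)
  = -400.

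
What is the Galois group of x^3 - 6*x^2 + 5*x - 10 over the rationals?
Gal(K/Q) = S_3 (symmetric group of order 6)

Compute the discriminant of x^3 + (-6)*x^2 + (5)*x + (-10): Δ = -5540. Since Δ is not a rational square, the Galois group is not contained in A_3; it must be the full S_3 (irreducibility of the cubic rules out anything smaller).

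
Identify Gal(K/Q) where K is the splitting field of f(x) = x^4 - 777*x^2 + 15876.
Gal(K/Q) = Z/2Z (cyclic of order 2)

f factors as (x^2 - 756)(x^2 - 21), so the splitting field is K = Q(sqrt(756), sqrt(21)). The squarefree part of 756 is 21 and the squarefree part of 21 is also 21, so sqrt(756) and sqrt(21) are both rational multiples of sqrt(21). Hence Q(sqrt(756)) = Q(sqrt(21)) = Q(sqrt(21)), and the splitting field collapses to a single degree-2 extension with Galois group Z/2Z.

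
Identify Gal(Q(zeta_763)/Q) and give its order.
|Gal(Q(zeta_763)/Q)| = phi(763) = 648; group ≅ (Z/763Z)^* ≅ Z/6Z × Z/108Z

The n-th cyclotomic polynomial Φ_763(x) is the minimal polynomial of zeta_763 over Q and has degree phi(763) = 648. So Q(zeta_763) is a degree-648 Galois extension with Galois group (Z/763Z)^*. By CRT, (Z/763Z)^* ≅ (Z/7Z)^* × (Z/109Z)^*. Each prime-power unit group is (Z/7Z)^* ≅ Z/6Z; (Z/109Z)^* ≅ Z/108Z. Hence Gal(Q(zeta_763)/Q) ≅ Z/6Z × Z/108Z.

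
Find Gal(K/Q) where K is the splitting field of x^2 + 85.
Gal(K/Q) = Z/2Z (cyclic of order 2)

x^2 + 85 is irreducible over Q since -85 is not a rational square. The splitting field Q(sqrt(-85)) has degree 2 over Q, and its unique nontrivial automorphism is sqrt(-85) ↦ -sqrt(-85). Hence Gal(Q(sqrt(-85))/Q) = Z/2Z.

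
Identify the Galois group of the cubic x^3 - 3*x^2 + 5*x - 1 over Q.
Gal(K/Q) = S_3 (symmetric group of order 6)

Compute the discriminant of x^3 + (-3)*x^2 + (5)*x + (-1): Δ = -140. Since Δ is not a rational square, the Galois group is not contained in A_3; it must be the full S_3 (irreducibility of the cubic rules out anything smaller).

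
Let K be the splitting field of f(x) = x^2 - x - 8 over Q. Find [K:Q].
[K:Q] = 2

The discriminant of x^2 + (-1)*x + (-8) is b^2 - 4c = 1 - (-32) = 33. Since 33 is not a perfect square in Q, the polynomial is irreducible over Q. Its two roots generate a degree-2 extension, so [K:Q] = 2.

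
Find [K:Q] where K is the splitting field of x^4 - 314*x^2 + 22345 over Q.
[K:Q] = 4

f factors as (x^2 - 109)(x^2 - 205); the splitting field is K = Q(sqrt(109), sqrt(205)). Since 109, 205, and 22345 are all non-squares in Q, the three subfields Q(sqrt(109)), Q(sqrt(205)), Q(sqrt(22345)) are distinct degree-2 extensions, so [K:Q] = 4 (Klein four Galois group).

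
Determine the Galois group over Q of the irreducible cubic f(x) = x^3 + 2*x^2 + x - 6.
Gal(K/Q) = S_3 (symmetric group of order 6)

Compute the discriminant of x^3 + (2)*x^2 + (1)*x + (-6): Δ = -996. Since Δ is not a rational square, the Galois group is not contained in A_3; it must be the full S_3 (irreducibility of the cubic rules out anything smaller).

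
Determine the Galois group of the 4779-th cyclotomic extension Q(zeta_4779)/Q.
|Gal(Q(zeta_4779)/Q)| = phi(4779) = 3132; group ≅ (Z/4779Z)^* ≅ Z/54Z × Z/58Z

The n-th cyclotomic polynomial Φ_4779(x) is the minimal polynomial of zeta_4779 over Q and has degree phi(4779) = 3132. So Q(zeta_4779) is a degree-3132 Galois extension with Galois group (Z/4779Z)^*. By CRT, (Z/4779Z)^* ≅ (Z/81Z)^* × (Z/59Z)^*. Each prime-power unit group is (Z/81Z)^* ≅ Z/54Z; (Z/59Z)^* ≅ Z/58Z. Hence Gal(Q(zeta_4779)/Q) ≅ Z/54Z × Z/58Z.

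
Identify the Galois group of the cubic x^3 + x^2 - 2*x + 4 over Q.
Gal(K/Q) = S_3 (symmetric group of order 6)

Compute the discriminant of x^3 + (1)*x^2 + (-2)*x + (4): Δ = -556. Since Δ is not a rational square, the Galois group is not contained in A_3; it must be the full S_3 (irreducibility of the cubic rules out anything smaller).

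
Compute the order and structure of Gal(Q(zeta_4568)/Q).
|Gal(Q(zeta_4568)/Q)| = phi(4568) = 2280; group ≅ (Z/4568Z)^* ≅ Z/2Z × Z/2Z × Z/570Z

The n-th cyclotomic polynomial Φ_4568(x) is the minimal polynomial of zeta_4568 over Q and has degree phi(4568) = 2280. So Q(zeta_4568) is a degree-2280 Galois extension with Galois group (Z/4568Z)^*. By CRT, (Z/4568Z)^* ≅ (Z/8Z)^* × (Z/571Z)^*. Each prime-power unit group is (Z/8Z)^* ≅ Z/2Z × Z/2Z; (Z/571Z)^* ≅ Z/570Z. Hence Gal(Q(zeta_4568)/Q) ≅ Z/2Z × Z/2Z × Z/570Z.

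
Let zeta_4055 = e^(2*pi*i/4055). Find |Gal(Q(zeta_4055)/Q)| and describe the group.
|Gal(Q(zeta_4055)/Q)| = phi(4055) = 3240; group ≅ (Z/4055Z)^* ≅ Z/4Z × Z/810Z

The n-th cyclotomic polynomial Φ_4055(x) is the minimal polynomial of zeta_4055 over Q and has degree phi(4055) = 3240. So Q(zeta_4055) is a degree-3240 Galois extension with Galois group (Z/4055Z)^*. By CRT, (Z/4055Z)^* ≅ (Z/5Z)^* × (Z/811Z)^*. Each prime-power unit group is (Z/5Z)^* ≅ Z/4Z; (Z/811Z)^* ≅ Z/810Z. Hence Gal(Q(zeta_4055)/Q) ≅ Z/4Z × Z/810Z.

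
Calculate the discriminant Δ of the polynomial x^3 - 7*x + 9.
Δ = -815

For a depressed cubic x^3 + p x + q the discriminant is Δ = -4 p^3 - 27 q^2 = -4*(-7)^3 - 27*(9)^2 = 1372 - 2187 = -815.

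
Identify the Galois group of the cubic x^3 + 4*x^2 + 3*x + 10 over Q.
Gal(K/Q) = S_3 (symmetric group of order 6)

Compute the discriminant of x^3 + (4)*x^2 + (3)*x + (10): Δ = -3064. Since Δ is not a rational square, the Galois group is not contained in A_3; it must be the full S_3 (irreducibility of the cubic rules out anything smaller).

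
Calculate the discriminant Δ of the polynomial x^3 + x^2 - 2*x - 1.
Δ = 49

For x^3 + a x^2 + b x + c the discriminant is Δ = 18 a b c - 4 a^3 c + a^2 b^2 - 4 b^3 - 27 c^2.
Plug a = 1, b = -2, c = -1:
  18*(1)*(-2)*(-1) - 4*(1)^3*(-1) + (1)^2*(-2)^2 - 4*(-2)^3 - 27*(-1)^2
  = 36 + (4) + 4 + (32) + (-27)
  = 49.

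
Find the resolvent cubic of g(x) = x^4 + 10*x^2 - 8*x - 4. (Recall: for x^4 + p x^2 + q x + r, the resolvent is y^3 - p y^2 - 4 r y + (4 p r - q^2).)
h(y) = y^3 - 10*y^2 + 16*y - 224

Identify coefficients: p = 10, q = -8, r = -4.
Plug into h(y) = y^3 - p y^2 - 4 r y + (4 p r - q^2):
  h(y) = y^3 - (10) y^2 - 4*(-4) y + (4*(10)*(-4) - (-8)^2)
       = y^3 + (-10) y^2 + (16) y + (-224).
Simplifying: h(y) = y^3 - 10*y^2 + 16*y - 224.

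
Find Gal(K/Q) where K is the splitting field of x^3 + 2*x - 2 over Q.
Gal(K/Q) = S_3 (symmetric group of order 6)

Compute the discriminant of x^3 + (0)*x^2 + (2)*x + (-2): Δ = -140. Since Δ is not a rational square, the Galois group is not contained in A_3; it must be the full S_3 (irreducibility of the cubic rules out anything smaller).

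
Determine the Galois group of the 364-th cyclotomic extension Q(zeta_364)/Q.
|Gal(Q(zeta_364)/Q)| = phi(364) = 144; group ≅ (Z/364Z)^* ≅ Z/2Z × Z/6Z × Z/12Z

The n-th cyclotomic polynomial Φ_364(x) is the minimal polynomial of zeta_364 over Q and has degree phi(364) = 144. So Q(zeta_364) is a degree-144 Galois extension with Galois group (Z/364Z)^*. By CRT, (Z/364Z)^* ≅ (Z/4Z)^* × (Z/7Z)^* × (Z/13Z)^*. Each prime-power unit group is (Z/4Z)^* ≅ Z/2Z; (Z/7Z)^* ≅ Z/6Z; (Z/13Z)^* ≅ Z/12Z. Hence Gal(Q(zeta_364)/Q) ≅ Z/2Z × Z/6Z × Z/12Z.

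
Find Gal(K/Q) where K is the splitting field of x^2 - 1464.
Gal(K/Q) = Z/2Z (cyclic of order 2)

x^2 - 1464 is irreducible over Q since 1464 is not a rational square. The splitting field Q(sqrt(1464)) has degree 2 over Q, and its unique nontrivial automorphism is sqrt(1464) ↦ -sqrt(1464). Hence Gal(Q(sqrt(1464))/Q) = Z/2Z.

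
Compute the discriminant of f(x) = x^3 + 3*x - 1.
Δ = -135

For a depressed cubic x^3 + p x + q the discriminant is Δ = -4 p^3 - 27 q^2 = -4*(3)^3 - 27*(-1)^2 = -108 - 27 = -135.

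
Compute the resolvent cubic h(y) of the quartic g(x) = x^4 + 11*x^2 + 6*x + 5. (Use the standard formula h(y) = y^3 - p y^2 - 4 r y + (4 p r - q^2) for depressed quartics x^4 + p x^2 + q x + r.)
h(y) = y^3 - 11*y^2 - 20*y + 184

Identify coefficients: p = 11, q = 6, r = 5.
Plug into h(y) = y^3 - p y^2 - 4 r y + (4 p r - q^2):
  h(y) = y^3 - (11) y^2 - 4*(5) y + (4*(11)*(5) - (6)^2)
       = y^3 + (-11) y^2 + (-20) y + (184).
Simplifying: h(y) = y^3 - 11*y^2 - 20*y + 184.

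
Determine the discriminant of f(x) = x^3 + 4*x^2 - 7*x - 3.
Δ = 4193

For x^3 + a x^2 + b x + c the discriminant is Δ = 18 a b c - 4 a^3 c + a^2 b^2 - 4 b^3 - 27 c^2.
Plug a = 4, b = -7, c = -3:
  18*(4)*(-7)*(-3) - 4*(4)^3*(-3) + (4)^2*(-7)^2 - 4*(-7)^3 - 27*(-3)^2
  = 1512 + (768) + 784 + (1372) + (-243)
  = 4193.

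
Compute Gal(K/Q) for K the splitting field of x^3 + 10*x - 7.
Gal(K/Q) = S_3 (symmetric group of order 6)

Compute the discriminant of x^3 + (0)*x^2 + (10)*x + (-7): Δ = -5323. Since Δ is not a rational square, the Galois group is not contained in A_3; it must be the full S_3 (irreducibility of the cubic rules out anything smaller).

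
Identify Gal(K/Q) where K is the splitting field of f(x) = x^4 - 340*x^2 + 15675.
Gal(K/Q) = V_4 (Klein four-group, Z/2Z × Z/2Z)

f factors as (x^2 - 55)(x^2 - 285), so the splitting field is K = Q(sqrt(55), sqrt(285)). The elements 55, 285, 15675 are all non-squares in Q, so sqrt(55) and sqrt(285) generate independent quadratic extensions. Thus [K:Q] = 4 and Gal(K/Q) is generated by the two order-2 automorphisms sqrt(55) ↦ -sqrt(55) and sqrt(285) ↦ -sqrt(285), giving V_4.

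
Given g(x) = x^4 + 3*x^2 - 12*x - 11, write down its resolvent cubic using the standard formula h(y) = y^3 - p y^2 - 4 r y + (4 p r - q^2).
h(y) = y^3 - 3*y^2 + 44*y - 276

Identify coefficients: p = 3, q = -12, r = -11.
Plug into h(y) = y^3 - p y^2 - 4 r y + (4 p r - q^2):
  h(y) = y^3 - (3) y^2 - 4*(-11) y + (4*(3)*(-11) - (-12)^2)
       = y^3 + (-3) y^2 + (44) y + (-276).
Simplifying: h(y) = y^3 - 3*y^2 + 44*y - 276.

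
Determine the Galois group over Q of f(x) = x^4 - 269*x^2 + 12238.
Gal(K/Q) = V_4 (Klein four-group, Z/2Z × Z/2Z)

f factors as (x^2 - 211)(x^2 - 58), so the splitting field is K = Q(sqrt(211), sqrt(58)). The elements 211, 58, 12238 are all non-squares in Q, so sqrt(211) and sqrt(58) generate independent quadratic extensions. Thus [K:Q] = 4 and Gal(K/Q) is generated by the two order-2 automorphisms sqrt(211) ↦ -sqrt(211) and sqrt(58) ↦ -sqrt(58), giving V_4.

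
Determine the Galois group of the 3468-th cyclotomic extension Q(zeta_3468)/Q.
|Gal(Q(zeta_3468)/Q)| = phi(3468) = 1088; group ≅ (Z/3468Z)^* ≅ Z/2Z × Z/2Z × Z/272Z

The n-th cyclotomic polynomial Φ_3468(x) is the minimal polynomial of zeta_3468 over Q and has degree phi(3468) = 1088. So Q(zeta_3468) is a degree-1088 Galois extension with Galois group (Z/3468Z)^*. By CRT, (Z/3468Z)^* ≅ (Z/4Z)^* × (Z/3Z)^* × (Z/289Z)^*. Each prime-power unit group is (Z/4Z)^* ≅ Z/2Z; (Z/3Z)^* ≅ Z/2Z; (Z/289Z)^* ≅ Z/272Z. Hence Gal(Q(zeta_3468)/Q) ≅ Z/2Z × Z/2Z × Z/272Z.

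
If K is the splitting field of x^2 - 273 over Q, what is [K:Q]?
[K:Q] = 2

The polynomial x^2 - 273 is irreducible over Q since 273 is not a perfect square. Its splitting field is Q(sqrt(273)), which has degree 2 over Q.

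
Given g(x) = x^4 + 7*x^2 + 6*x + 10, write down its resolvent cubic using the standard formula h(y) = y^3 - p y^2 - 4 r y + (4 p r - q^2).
h(y) = y^3 - 7*y^2 - 40*y + 244

Identify coefficients: p = 7, q = 6, r = 10.
Plug into h(y) = y^3 - p y^2 - 4 r y + (4 p r - q^2):
  h(y) = y^3 - (7) y^2 - 4*(10) y + (4*(7)*(10) - (6)^2)
       = y^3 + (-7) y^2 + (-40) y + (244).
Simplifying: h(y) = y^3 - 7*y^2 - 40*y + 244.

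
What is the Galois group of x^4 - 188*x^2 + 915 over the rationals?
Gal(K/Q) = V_4 (Klein four-group, Z/2Z × Z/2Z)

f factors as (x^2 - 5)(x^2 - 183), so the splitting field is K = Q(sqrt(5), sqrt(183)). The elements 5, 183, 915 are all non-squares in Q, so sqrt(5) and sqrt(183) generate independent quadratic extensions. Thus [K:Q] = 4 and Gal(K/Q) is generated by the two order-2 automorphisms sqrt(5) ↦ -sqrt(5) and sqrt(183) ↦ -sqrt(183), giving V_4.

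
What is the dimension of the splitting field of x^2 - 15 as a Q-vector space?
[K:Q] = 2

The polynomial x^2 - 15 is irreducible over Q since 15 is not a perfect square. Its splitting field is Q(sqrt(15)), which has degree 2 over Q.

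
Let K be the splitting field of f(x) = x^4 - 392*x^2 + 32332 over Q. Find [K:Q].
[K:Q] = 4

f factors as (x^2 - 274)(x^2 - 118); the splitting field is K = Q(sqrt(274), sqrt(118)). Since 274, 118, and 32332 are all non-squares in Q, the three subfields Q(sqrt(274)), Q(sqrt(118)), Q(sqrt(32332)) are distinct degree-2 extensions, so [K:Q] = 4 (Klein four Galois group).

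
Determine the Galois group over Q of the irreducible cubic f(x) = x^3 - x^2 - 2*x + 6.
Gal(K/Q) = S_3 (symmetric group of order 6)

Compute the discriminant of x^3 + (-1)*x^2 + (-2)*x + (6): Δ = -696. Since Δ is not a rational square, the Galois group is not contained in A_3; it must be the full S_3 (irreducibility of the cubic rules out anything smaller).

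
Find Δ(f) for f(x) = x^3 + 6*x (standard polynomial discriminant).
Δ = -864

For a depressed cubic x^3 + p x + q the discriminant is Δ = -4 p^3 - 27 q^2 = -4*(6)^3 - 27*(0)^2 = -864 - 0 = -864.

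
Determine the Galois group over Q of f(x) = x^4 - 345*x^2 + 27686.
Gal(K/Q) = V_4 (Klein four-group, Z/2Z × Z/2Z)

f factors as (x^2 - 127)(x^2 - 218), so the splitting field is K = Q(sqrt(127), sqrt(218)). The elements 127, 218, 27686 are all non-squares in Q, so sqrt(127) and sqrt(218) generate independent quadratic extensions. Thus [K:Q] = 4 and Gal(K/Q) is generated by the two order-2 automorphisms sqrt(127) ↦ -sqrt(127) and sqrt(218) ↦ -sqrt(218), giving V_4.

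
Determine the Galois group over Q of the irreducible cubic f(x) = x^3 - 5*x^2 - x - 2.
Gal(K/Q) = S_3 (symmetric group of order 6)

Compute the discriminant of x^3 + (-5)*x^2 + (-1)*x + (-2): Δ = -1259. Since Δ is not a rational square, the Galois group is not contained in A_3; it must be the full S_3 (irreducibility of the cubic rules out anything smaller).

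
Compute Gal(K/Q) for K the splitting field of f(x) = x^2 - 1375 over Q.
Gal(K/Q) = Z/2Z (cyclic of order 2)

x^2 - 1375 is irreducible over Q since 1375 is not a rational square. The splitting field Q(sqrt(1375)) has degree 2 over Q, and its unique nontrivial automorphism is sqrt(1375) ↦ -sqrt(1375). Hence Gal(Q(sqrt(1375))/Q) = Z/2Z.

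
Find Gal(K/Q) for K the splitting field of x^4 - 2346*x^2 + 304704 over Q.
Gal(K/Q) = Z/2Z (cyclic of order 2)

f factors as (x^2 - 2208)(x^2 - 138), so the splitting field is K = Q(sqrt(2208), sqrt(138)). The squarefree part of 2208 is 138 and the squarefree part of 138 is also 138, so sqrt(2208) and sqrt(138) are both rational multiples of sqrt(138). Hence Q(sqrt(2208)) = Q(sqrt(138)) = Q(sqrt(138)), and the splitting field collapses to a single degree-2 extension with Galois group Z/2Z.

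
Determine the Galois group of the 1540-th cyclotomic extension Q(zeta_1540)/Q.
|Gal(Q(zeta_1540)/Q)| = phi(1540) = 480; group ≅ (Z/1540Z)^* ≅ Z/2Z × Z/4Z × Z/6Z × Z/10Z

The n-th cyclotomic polynomial Φ_1540(x) is the minimal polynomial of zeta_1540 over Q and has degree phi(1540) = 480. So Q(zeta_1540) is a degree-480 Galois extension with Galois group (Z/1540Z)^*. By CRT, (Z/1540Z)^* ≅ (Z/4Z)^* × (Z/5Z)^* × (Z/7Z)^* × (Z/11Z)^*. Each prime-power unit group is (Z/4Z)^* ≅ Z/2Z; (Z/5Z)^* ≅ Z/4Z; (Z/7Z)^* ≅ Z/6Z; (Z/11Z)^* ≅ Z/10Z. Hence Gal(Q(zeta_1540)/Q) ≅ Z/2Z × Z/4Z × Z/6Z × Z/10Z.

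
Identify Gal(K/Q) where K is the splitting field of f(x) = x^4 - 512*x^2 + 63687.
Gal(K/Q) = V_4 (Klein four-group, Z/2Z × Z/2Z)

f factors as (x^2 - 299)(x^2 - 213), so the splitting field is K = Q(sqrt(299), sqrt(213)). The elements 299, 213, 63687 are all non-squares in Q, so sqrt(299) and sqrt(213) generate independent quadratic extensions. Thus [K:Q] = 4 and Gal(K/Q) is generated by the two order-2 automorphisms sqrt(299) ↦ -sqrt(299) and sqrt(213) ↦ -sqrt(213), giving V_4.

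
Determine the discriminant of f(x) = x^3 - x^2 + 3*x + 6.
Δ = -1371

For x^3 + a x^2 + b x + c the discriminant is Δ = 18 a b c - 4 a^3 c + a^2 b^2 - 4 b^3 - 27 c^2.
Plug a = -1, b = 3, c = 6:
  18*(-1)*(3)*(6) - 4*(-1)^3*(6) + (-1)^2*(3)^2 - 4*(3)^3 - 27*(6)^2
  = -324 + (24) + 9 + (-108) + (-972)
  = -1371.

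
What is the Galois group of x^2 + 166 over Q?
Gal(K/Q) = Z/2Z (cyclic of order 2)

x^2 + 166 is irreducible over Q since -166 is not a rational square. The splitting field Q(sqrt(-166)) has degree 2 over Q, and its unique nontrivial automorphism is sqrt(-166) ↦ -sqrt(-166). Hence Gal(Q(sqrt(-166))/Q) = Z/2Z.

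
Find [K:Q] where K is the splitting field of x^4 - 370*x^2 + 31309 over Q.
[K:Q] = 4

f factors as (x^2 - 239)(x^2 - 131); the splitting field is K = Q(sqrt(239), sqrt(131)). Since 239, 131, and 31309 are all non-squares in Q, the three subfields Q(sqrt(239)), Q(sqrt(131)), Q(sqrt(31309)) are distinct degree-2 extensions, so [K:Q] = 4 (Klein four Galois group).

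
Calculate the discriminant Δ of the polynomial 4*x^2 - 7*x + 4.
Δ = -15

For a quadratic a x^2 + b x + c the discriminant is Δ = b^2 - 4ac = (-7)^2 - 4*(4)*(4) = 49 - (64) = -15.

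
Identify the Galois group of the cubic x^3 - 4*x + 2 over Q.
Gal(K/Q) = S_3 (symmetric group of order 6)

Compute the discriminant of x^3 + (0)*x^2 + (-4)*x + (2): Δ = 148. Since Δ is not a rational square, the Galois group is not contained in A_3; it must be the full S_3 (irreducibility of the cubic rules out anything smaller).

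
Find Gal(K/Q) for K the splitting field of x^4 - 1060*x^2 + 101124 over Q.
Gal(K/Q) = Z/2Z (cyclic of order 2)

f factors as (x^2 - 106)(x^2 - 954), so the splitting field is K = Q(sqrt(106), sqrt(954)). The squarefree part of 106 is 106 and the squarefree part of 954 is also 106, so sqrt(106) and sqrt(954) are both rational multiples of sqrt(106). Hence Q(sqrt(106)) = Q(sqrt(954)) = Q(sqrt(106)), and the splitting field collapses to a single degree-2 extension with Galois group Z/2Z.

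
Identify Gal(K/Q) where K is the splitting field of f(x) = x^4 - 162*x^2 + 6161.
Gal(K/Q) = V_4 (Klein four-group, Z/2Z × Z/2Z)

f factors as (x^2 - 101)(x^2 - 61), so the splitting field is K = Q(sqrt(101), sqrt(61)). The elements 101, 61, 6161 are all non-squares in Q, so sqrt(101) and sqrt(61) generate independent quadratic extensions. Thus [K:Q] = 4 and Gal(K/Q) is generated by the two order-2 automorphisms sqrt(101) ↦ -sqrt(101) and sqrt(61) ↦ -sqrt(61), giving V_4.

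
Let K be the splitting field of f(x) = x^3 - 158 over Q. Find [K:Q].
[K:Q] = 6

x^3 - 158 has one real root r = 158^(1/3) and two complex roots r*zeta_3, r*zeta_3^2 where zeta_3 = e^(2*pi*i/3). The splitting field is Q(r, zeta_3). [Q(r):Q] = 3 and [Q(zeta_3):Q] = 2 with gcd = 1, so [Q(r, zeta_3):Q] = 3 * 2 = 6.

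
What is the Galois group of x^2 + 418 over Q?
Gal(K/Q) = Z/2Z (cyclic of order 2)

x^2 + 418 is irreducible over Q since -418 is not a rational square. The splitting field Q(sqrt(-418)) has degree 2 over Q, and its unique nontrivial automorphism is sqrt(-418) ↦ -sqrt(-418). Hence Gal(Q(sqrt(-418))/Q) = Z/2Z.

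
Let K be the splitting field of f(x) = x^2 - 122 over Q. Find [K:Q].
[K:Q] = 2

The polynomial x^2 - 122 is irreducible over Q since 122 is not a perfect square. Its splitting field is Q(sqrt(122)), which has degree 2 over Q.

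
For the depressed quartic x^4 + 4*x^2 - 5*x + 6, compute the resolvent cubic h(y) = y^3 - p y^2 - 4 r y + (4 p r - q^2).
h(y) = y^3 - 4*y^2 - 24*y + 71

Identify coefficients: p = 4, q = -5, r = 6.
Plug into h(y) = y^3 - p y^2 - 4 r y + (4 p r - q^2):
  h(y) = y^3 - (4) y^2 - 4*(6) y + (4*(4)*(6) - (-5)^2)
       = y^3 + (-4) y^2 + (-24) y + (71).
Simplifying: h(y) = y^3 - 4*y^2 - 24*y + 71.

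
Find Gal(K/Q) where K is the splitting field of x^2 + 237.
Gal(K/Q) = Z/2Z (cyclic of order 2)

x^2 + 237 is irreducible over Q since -237 is not a rational square. The splitting field Q(sqrt(-237)) has degree 2 over Q, and its unique nontrivial automorphism is sqrt(-237) ↦ -sqrt(-237). Hence Gal(Q(sqrt(-237))/Q) = Z/2Z.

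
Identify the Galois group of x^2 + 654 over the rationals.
Gal(K/Q) = Z/2Z (cyclic of order 2)

x^2 + 654 is irreducible over Q since -654 is not a rational square. The splitting field Q(sqrt(-654)) has degree 2 over Q, and its unique nontrivial automorphism is sqrt(-654) ↦ -sqrt(-654). Hence Gal(Q(sqrt(-654))/Q) = Z/2Z.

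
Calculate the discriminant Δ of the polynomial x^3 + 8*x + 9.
Δ = -4235

For a depressed cubic x^3 + p x + q the discriminant is Δ = -4 p^3 - 27 q^2 = -4*(8)^3 - 27*(9)^2 = -2048 - 2187 = -4235.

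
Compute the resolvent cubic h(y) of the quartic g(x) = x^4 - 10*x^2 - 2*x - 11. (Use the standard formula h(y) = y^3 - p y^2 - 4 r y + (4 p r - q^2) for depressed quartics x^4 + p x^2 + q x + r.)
h(y) = y^3 + 10*y^2 + 44*y + 436

Identify coefficients: p = -10, q = -2, r = -11.
Plug into h(y) = y^3 - p y^2 - 4 r y + (4 p r - q^2):
  h(y) = y^3 - (-10) y^2 - 4*(-11) y + (4*(-10)*(-11) - (-2)^2)
       = y^3 + (10) y^2 + (44) y + (436).
Simplifying: h(y) = y^3 + 10*y^2 + 44*y + 436.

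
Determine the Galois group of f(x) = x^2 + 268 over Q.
Gal(K/Q) = Z/2Z (cyclic of order 2)

x^2 + 268 is irreducible over Q since -268 is not a rational square. The splitting field Q(sqrt(-268)) has degree 2 over Q, and its unique nontrivial automorphism is sqrt(-268) ↦ -sqrt(-268). Hence Gal(Q(sqrt(-268))/Q) = Z/2Z.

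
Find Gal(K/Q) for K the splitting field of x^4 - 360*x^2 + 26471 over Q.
Gal(K/Q) = V_4 (Klein four-group, Z/2Z × Z/2Z)

f factors as (x^2 - 103)(x^2 - 257), so the splitting field is K = Q(sqrt(103), sqrt(257)). The elements 103, 257, 26471 are all non-squares in Q, so sqrt(103) and sqrt(257) generate independent quadratic extensions. Thus [K:Q] = 4 and Gal(K/Q) is generated by the two order-2 automorphisms sqrt(103) ↦ -sqrt(103) and sqrt(257) ↦ -sqrt(257), giving V_4.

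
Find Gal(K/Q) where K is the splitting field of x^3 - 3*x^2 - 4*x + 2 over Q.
Gal(K/Q) = S_3 (symmetric group of order 6)

Compute the discriminant of x^3 + (-3)*x^2 + (-4)*x + (2): Δ = 940. Since Δ is not a rational square, the Galois group is not contained in A_3; it must be the full S_3 (irreducibility of the cubic rules out anything smaller).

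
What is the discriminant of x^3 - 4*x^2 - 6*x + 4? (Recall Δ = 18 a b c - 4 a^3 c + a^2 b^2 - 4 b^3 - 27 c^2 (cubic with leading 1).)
Δ = 3760

For x^3 + a x^2 + b x + c the discriminant is Δ = 18 a b c - 4 a^3 c + a^2 b^2 - 4 b^3 - 27 c^2.
Plug a = -4, b = -6, c = 4:
  18*(-4)*(-6)*(4) - 4*(-4)^3*(4) + (-4)^2*(-6)^2 - 4*(-6)^3 - 27*(4)^2
  = 1728 + (1024) + 576 + (864) + (-432)
  = 3760.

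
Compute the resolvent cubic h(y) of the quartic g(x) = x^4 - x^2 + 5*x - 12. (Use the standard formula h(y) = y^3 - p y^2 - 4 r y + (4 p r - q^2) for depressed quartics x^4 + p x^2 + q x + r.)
h(y) = y^3 + y^2 + 48*y + 23

Identify coefficients: p = -1, q = 5, r = -12.
Plug into h(y) = y^3 - p y^2 - 4 r y + (4 p r - q^2):
  h(y) = y^3 - (-1) y^2 - 4*(-12) y + (4*(-1)*(-12) - (5)^2)
       = y^3 + (1) y^2 + (48) y + (23).
Simplifying: h(y) = y^3 + y^2 + 48*y + 23.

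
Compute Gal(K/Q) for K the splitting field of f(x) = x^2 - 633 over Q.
Gal(K/Q) = Z/2Z (cyclic of order 2)

x^2 - 633 is irreducible over Q since 633 is not a rational square. The splitting field Q(sqrt(633)) has degree 2 over Q, and its unique nontrivial automorphism is sqrt(633) ↦ -sqrt(633). Hence Gal(Q(sqrt(633))/Q) = Z/2Z.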